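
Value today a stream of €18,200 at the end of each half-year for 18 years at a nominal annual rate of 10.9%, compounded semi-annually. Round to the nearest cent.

€284,514.13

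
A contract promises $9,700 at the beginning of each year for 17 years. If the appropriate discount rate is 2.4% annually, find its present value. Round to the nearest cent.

$137,324.61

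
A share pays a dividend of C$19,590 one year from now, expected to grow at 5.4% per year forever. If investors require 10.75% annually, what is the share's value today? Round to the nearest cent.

C$366,168.22

PV = D₁/(r − g) = 19590/(0.1075 − 0.054) = 366,168.2243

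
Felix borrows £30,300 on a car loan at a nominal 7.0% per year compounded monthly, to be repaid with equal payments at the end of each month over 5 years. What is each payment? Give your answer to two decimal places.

With 12 periods per year: i = 0.00583333, n = 60.
Annuity-PV factor = 50.501994; PMT = 30300 / 50.501994 = 599.9763

£599.98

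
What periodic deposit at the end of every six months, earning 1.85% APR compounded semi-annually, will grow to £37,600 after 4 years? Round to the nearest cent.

£4,549.94

i = 0.0185/2 = 0.00925 per half-year; n = 4·2 = 8.
FV-annuity factor = 8.263847; PMT = 37600 / 8.263847 = 4,549.9389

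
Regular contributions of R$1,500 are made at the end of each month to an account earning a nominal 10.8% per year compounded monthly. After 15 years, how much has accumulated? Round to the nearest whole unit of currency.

R$669,434

With 12 periods per year: i = 0.009, n = 180.
FV = PMT · [(1+i)^n − 1] / i = 1500 · 446.289465 = 669,434.1974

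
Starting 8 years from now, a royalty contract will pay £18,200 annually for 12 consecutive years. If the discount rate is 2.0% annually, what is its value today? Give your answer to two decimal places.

£167,557.77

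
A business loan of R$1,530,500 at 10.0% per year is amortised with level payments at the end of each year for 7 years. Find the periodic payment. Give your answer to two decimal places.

R$314,373.12

PMT = 1.5305e+06 / ( [1 − (1+0.1)^(−7)] / 0.1 ) = 1.5305e+06 / 4.868419 = 314,373.1173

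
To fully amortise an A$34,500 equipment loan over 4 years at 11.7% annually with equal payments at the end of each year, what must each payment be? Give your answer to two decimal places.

A$11,286.90

Annuity-PV factor = 3.056641; PMT = 34500 / 3.056641 = 11,286.9008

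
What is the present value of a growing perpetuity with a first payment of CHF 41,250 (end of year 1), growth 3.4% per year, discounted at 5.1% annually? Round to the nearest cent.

CHF 2,426,470.59

PV = D₁/(r − g) = 41250/(0.051 − 0.034) = 2,426,470.5882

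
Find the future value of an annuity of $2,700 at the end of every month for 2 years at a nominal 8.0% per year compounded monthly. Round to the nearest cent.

$70,019.61

i = 0.08/12 = 0.00666667 per month; n = 2·12 = 24.
Accumulation factor s(24|0.00666667) = 25.933190; FV = 2700 × 25.933190 = 70,019.6124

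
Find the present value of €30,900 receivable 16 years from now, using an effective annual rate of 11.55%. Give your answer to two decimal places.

€5,375.83

PV = FV·(1+i)^(−n) = 30,900 × 0.173975 = 5,375.8270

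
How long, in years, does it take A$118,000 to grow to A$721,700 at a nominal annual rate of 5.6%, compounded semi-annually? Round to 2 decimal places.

Periodic rate i = 0.056/2 = 0.028.
(1+i)^n = 721700/118000 = 6.11610, so n = ln 6.11610 / ln 1.028 = 65.5772 half-years
= 65.5772/2 years

32.79 years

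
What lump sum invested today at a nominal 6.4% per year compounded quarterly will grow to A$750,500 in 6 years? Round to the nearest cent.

i = 0.064/4 = 0.016 per quarter; n = 6·4 = 24.
PV = FV·(1+i)^(−n) = 750,500 × 0.683205 = 512,745.3209

A$512,745.32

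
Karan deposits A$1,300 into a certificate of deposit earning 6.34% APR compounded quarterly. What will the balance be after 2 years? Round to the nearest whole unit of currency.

With 4 periods per year: i = 0.01585, n = 8.
1,300 × (1+0.01585)^8 = 1,300 × 1.134062 = 1,474.2802

A$1,474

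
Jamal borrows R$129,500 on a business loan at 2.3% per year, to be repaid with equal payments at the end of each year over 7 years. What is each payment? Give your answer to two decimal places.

R$20,240.69

Annuity-PV factor = 6.398005; PMT = 129500 / 6.398005 = 20,240.6859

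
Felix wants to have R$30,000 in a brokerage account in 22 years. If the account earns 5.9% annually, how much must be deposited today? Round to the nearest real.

R$8,500

Discount factor = (1+0.059)^(−22) = 0.283328; PV = 30,000 × 0.283328 = 8,499.8279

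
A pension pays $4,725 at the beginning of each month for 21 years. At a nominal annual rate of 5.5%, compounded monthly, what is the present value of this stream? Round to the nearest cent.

i = 0.055/12 = 0.00458333 per month; n = 21·12 = 252.
PV = PMT · [1 − (1+i)^(−n)] / i × (1+i) = 4725 · 149.944471 = 708,487.6241
(Beginning-of-period payments → annuity-due factor ×(1+i).)

$708,487.62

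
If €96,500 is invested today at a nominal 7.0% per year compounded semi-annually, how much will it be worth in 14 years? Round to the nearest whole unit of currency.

With 2 periods per year: i = 0.035, n = 28.
FV = 96,500 × (1 + 0.035)^28 = 252,846.5939

€252,847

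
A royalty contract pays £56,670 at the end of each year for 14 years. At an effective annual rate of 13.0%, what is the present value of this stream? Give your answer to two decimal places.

Annuity factor a(14|0.13) = 6.302488; PV = 56670 × 6.302488 = 357,161.9989

£357,162.00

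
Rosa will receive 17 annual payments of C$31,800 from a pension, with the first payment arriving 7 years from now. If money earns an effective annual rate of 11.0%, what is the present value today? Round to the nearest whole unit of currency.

C$128,341

PV at t=6 (ordinary 17-year annuity): 31800 × a(17|0.11) = 31800 × 7.548794 = 240,051.6618
Discount back 6 years: 240,051.6618 × (1+0.11)^(−6) = 240,051.6618 × 0.534641 = 128,341.4212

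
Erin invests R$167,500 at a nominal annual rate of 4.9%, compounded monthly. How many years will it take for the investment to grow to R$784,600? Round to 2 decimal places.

31.58 years

Periodic rate i = 0.049/12 = 0.00408333.
(1+i)^n = 784600/167500 = 4.68418, so n = ln 4.68418 / ln 1.00408 = 378.9407 months
= 378.9407/12 years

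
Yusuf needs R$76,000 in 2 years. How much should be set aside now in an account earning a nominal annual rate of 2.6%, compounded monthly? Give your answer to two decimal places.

R$72,153.05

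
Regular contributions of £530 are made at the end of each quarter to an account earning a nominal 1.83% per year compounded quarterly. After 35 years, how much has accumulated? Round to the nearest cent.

£103,643.65

i = 0.0183/4 = 0.004575 per quarter; n = 35·4 = 140.
FV = PMT · [(1+i)^n − 1] / i = 530 · 195.554060 = 103,643.6517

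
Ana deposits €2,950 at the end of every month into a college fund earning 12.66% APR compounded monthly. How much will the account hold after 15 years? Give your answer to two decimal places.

€1,569,540.08

i = 0.1266/12 = 0.01055 per month; n = 15·12 = 180.
Accumulation factor s(180|0.01055) = 532.047485; FV = 2950 × 532.047485 = 1,569,540.0811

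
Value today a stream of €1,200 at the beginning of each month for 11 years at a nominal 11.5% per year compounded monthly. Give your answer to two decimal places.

i = 0.115/12 = 0.00958333 per month; n = 11·12 = 132.
PV = PMT · [1 − (1+i)^(−n)] / i × (1+i) = 1200 · 75.434906 = 90,521.8866
Payments are at the start of each period, so multiply by (1+i).

€90,521.89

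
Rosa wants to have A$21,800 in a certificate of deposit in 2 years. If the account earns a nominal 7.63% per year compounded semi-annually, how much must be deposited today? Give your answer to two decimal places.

A$18,767.92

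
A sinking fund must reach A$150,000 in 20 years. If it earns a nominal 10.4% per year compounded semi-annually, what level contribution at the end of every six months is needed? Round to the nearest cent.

A$1,182.39

Periodic rate i = 0.104/2 = 0.052; n = 20 × 2 = 40 periods.
PMT = 150000 / ( [(1+0.052)^40 − 1] / 0.052 ) = 150000 / 126.861168 = 1,182.3949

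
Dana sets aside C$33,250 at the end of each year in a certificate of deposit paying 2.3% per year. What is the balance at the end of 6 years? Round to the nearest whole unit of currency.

FV = 33250 × [(1+0.023)^6 − 1] / 0.023 = 33250 × 6.355764 = 211,329.1593

C$211,329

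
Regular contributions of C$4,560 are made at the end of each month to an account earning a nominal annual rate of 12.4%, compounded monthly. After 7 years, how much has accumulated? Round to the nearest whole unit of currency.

With 12 periods per year: i = 0.0103333, n = 84.
FV = 4560 × [(1+0.0103333)^84 − 1] / 0.0103333 = 4560 × 132.731159 = 605,254.0866

C$605,254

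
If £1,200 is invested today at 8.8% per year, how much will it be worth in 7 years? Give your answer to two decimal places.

£2,165.63

FV = 1,200 × (1 + 0.088)^7 = 2,165.6263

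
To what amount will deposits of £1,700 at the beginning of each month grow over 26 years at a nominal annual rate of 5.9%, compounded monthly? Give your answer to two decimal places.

With 12 periods per year: i = 0.00491667, n = 312.
FV = PMT · [(1+i)^n − 1] / i × (1+i) = 1700 · 739.746276 = 1,257,568.6690
(annuity-due: payments at period start, so ×(1+i).)

£1,257,568.67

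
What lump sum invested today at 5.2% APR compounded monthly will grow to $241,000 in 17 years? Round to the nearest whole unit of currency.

$99,754

Periodic rate i = 0.052/12 = 0.00433333; n = 17 × 12 = 204 periods.
PV = FV·(1+i)^(−n) = 241,000 × 0.413917 = 99,753.9597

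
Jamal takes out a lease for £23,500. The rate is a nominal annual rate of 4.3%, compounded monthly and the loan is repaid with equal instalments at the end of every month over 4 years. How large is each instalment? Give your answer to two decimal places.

£533.77

i = 0.043/12 = 0.00358333 per month; n = 4·12 = 48.
Annuity-PV factor = 44.026587; PMT = 23500 / 44.026587 = 533.7684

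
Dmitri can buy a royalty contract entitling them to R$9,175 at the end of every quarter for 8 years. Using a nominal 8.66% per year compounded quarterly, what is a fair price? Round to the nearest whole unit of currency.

R$210,247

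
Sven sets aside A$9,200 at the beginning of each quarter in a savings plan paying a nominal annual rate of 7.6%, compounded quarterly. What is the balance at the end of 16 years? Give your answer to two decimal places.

A$1,152,310.38

With 4 periods per year: i = 0.019, n = 64.
FV = 9200 × [(1+0.019)^64 − 1] / 0.019 × (1+i) = 9200 × 125.251129 = 1,152,310.3823
(annuity-due: payments at period start, so ×(1+i).)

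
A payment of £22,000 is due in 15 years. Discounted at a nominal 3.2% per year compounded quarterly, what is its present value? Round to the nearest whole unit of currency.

i = 0.032/4 = 0.008 per quarter; n = 15·4 = 60.
PV = 22,000 / (1 + 0.008)^60 = 22,000 / 1.612991 = 13,639.2583

£13,639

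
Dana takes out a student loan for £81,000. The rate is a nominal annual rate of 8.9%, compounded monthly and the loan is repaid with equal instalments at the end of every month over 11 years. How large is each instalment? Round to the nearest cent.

£964.36

Periodic rate i = 0.089/12 = 0.00741667; n = 11 × 12 = 132 periods.
Annuity-PV factor = 83.993763; PMT = 81000 / 83.993763 = 964.3573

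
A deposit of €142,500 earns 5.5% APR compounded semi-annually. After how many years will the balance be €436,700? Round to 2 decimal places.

Periodic rate i = 0.055/2 = 0.0275.
(1+i)^n = 436700/142500 = 3.06456, so n = ln 3.06456 / ln 1.0275 = 41.2812 half-years
= 41.2812/2 years

20.64 years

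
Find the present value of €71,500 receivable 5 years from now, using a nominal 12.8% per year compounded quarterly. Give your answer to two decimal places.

€38,081.33

With 4 periods per year: i = 0.032, n = 20.
PV = FV·(1+i)^(−n) = 71,500 × 0.532606 = 38,081.3290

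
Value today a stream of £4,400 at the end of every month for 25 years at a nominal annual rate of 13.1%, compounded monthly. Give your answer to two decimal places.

With 12 periods per year: i = 0.0109167, n = 300.
PV = 4400 × [1 − (1+0.0109167)^(−300)] / 0.0109167 = 4400 × 88.076886 = 387,538.2978

£387,538.30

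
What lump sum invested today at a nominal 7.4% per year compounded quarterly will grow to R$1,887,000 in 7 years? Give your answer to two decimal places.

R$1,129,439.49

With 4 periods per year: i = 0.0185, n = 28.
PV = 1,887,000 / (1 + 0.0185)^28 = 1,887,000 / 1.670740 = 1,129,439.4856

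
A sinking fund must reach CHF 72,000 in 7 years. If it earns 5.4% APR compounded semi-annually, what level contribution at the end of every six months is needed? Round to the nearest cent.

CHF 4,300.26

i = 0.054/2 = 0.027 per half-year; n = 7·2 = 14.
FV-annuity factor = 16.743167; PMT = 72000 / 16.743167 = 4,300.2617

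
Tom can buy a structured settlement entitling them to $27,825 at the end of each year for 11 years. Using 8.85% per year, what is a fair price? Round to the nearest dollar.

$190,704

PV = 27825 × [1 − (1+0.0885)^(−11)] / 0.0885 = 27825 × 6.853696 = 190,704.0921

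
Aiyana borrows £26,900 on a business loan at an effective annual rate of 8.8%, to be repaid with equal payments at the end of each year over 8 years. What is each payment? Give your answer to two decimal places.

PMT = 26900 / ( [1 − (1+0.088)^(−8)] / 0.088 ) = 26900 / 5.576201 = 4,824.0730

£4,824.07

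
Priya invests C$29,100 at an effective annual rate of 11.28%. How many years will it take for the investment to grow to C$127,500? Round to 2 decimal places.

(1+i)^n = 127500/29100 = 4.38144, so n = ln 4.38144 / ln 1.1128 = 13.8229 years

13.82 years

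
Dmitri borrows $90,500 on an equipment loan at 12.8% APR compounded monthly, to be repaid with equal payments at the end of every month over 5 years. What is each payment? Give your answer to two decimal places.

$2,049.90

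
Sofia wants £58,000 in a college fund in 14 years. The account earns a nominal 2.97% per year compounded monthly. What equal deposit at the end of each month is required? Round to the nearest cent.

£278.84

i = 0.0297/12 = 0.002475 per month; n = 14·12 = 168.
PMT = 58000 / ( [(1+0.002475)^168 − 1] / 0.002475 ) = 58000 / 208.001761 = 278.8438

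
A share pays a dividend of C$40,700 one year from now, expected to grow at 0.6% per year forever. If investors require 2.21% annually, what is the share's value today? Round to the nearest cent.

PV = PMT / (i − g) = 40700 / (0.0221 − 0.006) = 40700 / 0.016100 = 2,527,950.3106

C$2,527,950.31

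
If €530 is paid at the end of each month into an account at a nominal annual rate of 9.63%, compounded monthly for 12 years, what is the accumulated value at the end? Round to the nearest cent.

€142,741.00

Periodic rate i = 0.0963/12 = 0.008025; n = 12 × 12 = 144 periods.
Accumulation factor s(144|0.008025) = 269.322636; FV = 530 × 269.322636 = 142,740.9973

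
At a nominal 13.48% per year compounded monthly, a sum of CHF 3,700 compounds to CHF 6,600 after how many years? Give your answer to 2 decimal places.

4.32 years

Periodic rate i = 0.1348/12 = 0.0112333.
n = ln(6600/3700) / ln(1+0.0112333) = ln(1.78378) / 0.011171 = 51.8084 months
= 51.8084/12 years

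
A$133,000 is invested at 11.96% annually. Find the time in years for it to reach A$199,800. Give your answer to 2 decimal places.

n = ln(199800/133000) / ln(1+0.1196) = ln(1.50226) / 0.112971 = 3.6024 years

3.60 years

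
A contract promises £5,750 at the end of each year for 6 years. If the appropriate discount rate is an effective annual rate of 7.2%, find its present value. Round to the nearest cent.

£27,239.20

Annuity factor a(6|0.072) = 4.737252; PV = 5750 × 4.737252 = 27,239.1976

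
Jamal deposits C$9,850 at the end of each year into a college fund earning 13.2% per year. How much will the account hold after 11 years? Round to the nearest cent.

FV = PMT · [(1+i)^n − 1] / i = 9850 · 22.054591 = 217,237.7237

C$217,237.72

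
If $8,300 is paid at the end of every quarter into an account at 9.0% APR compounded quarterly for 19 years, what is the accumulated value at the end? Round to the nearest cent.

$1,632,390.13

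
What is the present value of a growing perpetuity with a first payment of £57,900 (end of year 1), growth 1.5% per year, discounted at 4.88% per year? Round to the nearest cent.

PV = PMT / (i − g) = 57900 / (0.0488 − 0.015) = 57900 / 0.033800 = 1,713,017.7515

£1,713,017.75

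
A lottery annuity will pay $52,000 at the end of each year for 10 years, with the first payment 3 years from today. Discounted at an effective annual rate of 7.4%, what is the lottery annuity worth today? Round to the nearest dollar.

Value one period before first payment (t=2): 52000 × [1 − (1+0.074)^(−10)] / 0.074 = 52000 × 6.895533 = 358,567.7298
Discount back 2 years: 358,567.7298 × (1+0.074)^(−2) = 358,567.7298 × 0.866945 = 310,858.4225

$310,858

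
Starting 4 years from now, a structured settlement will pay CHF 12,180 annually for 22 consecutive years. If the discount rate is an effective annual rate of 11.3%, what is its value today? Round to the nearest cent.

PV at t=3 (ordinary 22-year annuity): 12180 × a(22|0.113) = 12180 × 8.010044 = 97,562.3301
PV₀ = 97,562.3301 / (1+0.113)^3 = 97,562.3301 / 1.378750 = 70,761.4415

CHF 70,761.44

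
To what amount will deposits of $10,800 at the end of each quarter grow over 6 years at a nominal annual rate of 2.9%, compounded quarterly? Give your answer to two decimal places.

$282,004.80

With 4 periods per year: i = 0.00725, n = 24.
FV = PMT · [(1+i)^n − 1] / i = 10800 · 26.111556 = 282,004.8050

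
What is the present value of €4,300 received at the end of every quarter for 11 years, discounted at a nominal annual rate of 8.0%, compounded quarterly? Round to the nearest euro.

€125,044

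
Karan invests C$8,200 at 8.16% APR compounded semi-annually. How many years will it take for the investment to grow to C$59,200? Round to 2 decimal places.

24.72 years

Periodic rate i = 0.0816/2 = 0.0408.
(1+i)^n = 59200/8200 = 7.21951, so n = ln 7.21951 / ln 1.0408 = 49.4325 half-years
= 49.4325/2 years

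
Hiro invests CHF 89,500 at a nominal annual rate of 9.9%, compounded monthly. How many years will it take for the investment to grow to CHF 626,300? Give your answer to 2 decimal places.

Periodic rate i = 0.099/12 = 0.00825.
(1+i)^n = 626300/89500 = 6.99777, so n = ln 6.99777 / ln 1.00825 = 236.8007 months
= 236.8007/12 years

19.73 years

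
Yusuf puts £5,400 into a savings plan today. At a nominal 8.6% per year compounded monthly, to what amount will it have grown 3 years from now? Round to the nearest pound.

With 12 periods per year: i = 0.00716667, n = 36.
5,400 × (1+0.00716667)^36 = 5,400 × 1.293148 = 6,983.0016

£6,983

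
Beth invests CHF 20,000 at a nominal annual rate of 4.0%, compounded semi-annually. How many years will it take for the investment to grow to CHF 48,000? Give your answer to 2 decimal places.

22.10 years

Periodic rate i = 0.04/2 = 0.02.
n = ln(48000/20000) / ln(1+0.02) = ln(2.40000) / 0.019803 = 44.2097 half-years
= 44.2097/2 years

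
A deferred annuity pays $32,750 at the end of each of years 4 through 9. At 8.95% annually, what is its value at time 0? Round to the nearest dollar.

$113,770

Value one period before first payment (t=3): 32750 × [1 − (1+0.0895)^(−6)] / 0.0895 = 32750 × 4.492614 = 147,133.1009
PV₀ = 147,133.1009 / (1+0.0895)^3 = 147,133.1009 / 1.293248 = 113,770.2427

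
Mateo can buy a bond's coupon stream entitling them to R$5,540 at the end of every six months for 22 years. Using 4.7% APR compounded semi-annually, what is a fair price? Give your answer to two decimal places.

R$150,909.37

Periodic rate i = 0.047/2 = 0.0235; n = 22 × 2 = 44 periods.
PV = PMT · [1 − (1+i)^(−n)] / i = 5540 · 27.239959 = 150,909.3741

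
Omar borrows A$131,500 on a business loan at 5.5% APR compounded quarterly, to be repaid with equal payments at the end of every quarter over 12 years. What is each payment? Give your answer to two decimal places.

A$3,760.51

Periodic rate i = 0.055/4 = 0.01375; n = 12 × 4 = 48 periods.
Annuity-PV factor = 34.968691; PMT = 131500 / 34.968691 = 3,760.5068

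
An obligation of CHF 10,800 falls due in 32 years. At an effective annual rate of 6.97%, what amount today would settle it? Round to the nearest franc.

CHF 1,250

PV = FV·(1+i)^(−n) = 10,800 × 0.115775 = 1,250.3739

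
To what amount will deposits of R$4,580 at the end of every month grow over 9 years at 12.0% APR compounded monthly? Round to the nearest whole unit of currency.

R$883,448

Periodic rate i = 0.12/12 = 0.01; n = 9 × 12 = 108 periods.
FV = PMT · [(1+i)^n − 1] / i = 4580 · 192.892579 = 883,448.0130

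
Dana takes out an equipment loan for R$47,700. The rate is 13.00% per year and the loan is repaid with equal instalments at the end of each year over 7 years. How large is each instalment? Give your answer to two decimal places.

R$10,785.49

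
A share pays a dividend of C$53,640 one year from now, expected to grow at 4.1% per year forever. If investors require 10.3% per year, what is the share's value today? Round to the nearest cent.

PV = D₁/(r − g) = 53640/(0.103 − 0.041) = 865,161.2903

C$865,161.29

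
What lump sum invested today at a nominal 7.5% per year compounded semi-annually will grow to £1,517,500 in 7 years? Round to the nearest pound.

i = 0.075/2 = 0.0375 per half-year; n = 7·2 = 14.
PV = FV·(1+i)^(−n) = 1,517,500 × 0.597264 = 906,348.5084

£906,349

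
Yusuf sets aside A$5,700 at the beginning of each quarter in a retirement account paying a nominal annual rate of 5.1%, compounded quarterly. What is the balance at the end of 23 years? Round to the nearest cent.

A$999,600.55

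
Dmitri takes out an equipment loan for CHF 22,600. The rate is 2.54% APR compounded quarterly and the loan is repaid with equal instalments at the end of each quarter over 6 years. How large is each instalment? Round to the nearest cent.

With 4 periods per year: i = 0.00635, n = 24.
Annuity-PV factor = 22.195500; PMT = 22600 / 22.195500 = 1,018.2244

CHF 1,018.22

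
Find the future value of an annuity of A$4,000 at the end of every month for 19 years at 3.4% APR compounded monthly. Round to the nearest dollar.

A$1,279,273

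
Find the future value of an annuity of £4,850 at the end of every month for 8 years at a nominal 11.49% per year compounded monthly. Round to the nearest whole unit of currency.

£757,939

i = 0.1149/12 = 0.009575 per month; n = 8·12 = 96.
Accumulation factor s(96|0.009575) = 156.276125; FV = 4850 × 156.276125 = 757,939.2069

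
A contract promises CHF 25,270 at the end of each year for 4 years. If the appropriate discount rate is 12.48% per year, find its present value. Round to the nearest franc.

CHF 75,984

PV = PMT · [1 − (1+i)^(−n)] / i = 25270 · 3.006897 = 75,984.2947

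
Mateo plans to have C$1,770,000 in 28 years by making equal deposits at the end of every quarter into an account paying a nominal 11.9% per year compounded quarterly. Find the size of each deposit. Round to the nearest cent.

C$2,051.63

Periodic rate i = 0.119/4 = 0.02975; n = 28 × 4 = 112 periods.
FV-annuity factor = 862.730523; PMT = 1.77e+06 / 862.730523 = 2,051.6256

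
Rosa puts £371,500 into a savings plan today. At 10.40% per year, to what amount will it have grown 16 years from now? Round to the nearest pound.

371,500 × (1+0.104)^16 = 371,500 × 4.869733 = 1,809,105.9100

£1,809,106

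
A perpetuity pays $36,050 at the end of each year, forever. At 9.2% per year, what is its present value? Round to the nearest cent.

PV = PMT / i = 36050 / 0.092 = 391,847.8261

$391,847.83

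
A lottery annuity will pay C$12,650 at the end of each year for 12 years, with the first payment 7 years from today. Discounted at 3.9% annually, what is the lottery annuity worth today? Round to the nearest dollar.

PV at t=6 (ordinary 12-year annuity): 12650 × a(12|0.039) = 12650 × 9.439764 = 119,413.0209
PV₀ = 119,413.0209 / (1+0.039)^6 = 119,413.0209 / 1.258037 = 94,920.1465

C$94,920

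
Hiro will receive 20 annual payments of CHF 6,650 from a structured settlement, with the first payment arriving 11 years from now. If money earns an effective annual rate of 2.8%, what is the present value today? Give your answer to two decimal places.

Value one period before first payment (t=10): 6650 × [1 − (1+0.028)^(−20)] / 0.028 = 6650 × 15.156342 = 100,789.6734
PV₀ = 100,789.6734 / (1+0.028)^10 = 100,789.6734 / 1.318048 = 76,468.9085

CHF 76,468.91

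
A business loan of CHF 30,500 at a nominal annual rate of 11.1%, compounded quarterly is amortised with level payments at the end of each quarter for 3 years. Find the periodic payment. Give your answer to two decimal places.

Periodic rate i = 0.111/4 = 0.02775; n = 3 × 4 = 12 periods.
PMT = 30500 / ( [1 − (1+0.02775)^(−12)] / 0.02775 ) = 30500 / 10.089034 = 3,023.0843

CHF 3,023.08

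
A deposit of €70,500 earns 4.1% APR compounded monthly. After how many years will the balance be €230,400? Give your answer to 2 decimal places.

Periodic rate i = 0.041/12 = 0.00341667.
(1+i)^n = 230400/70500 = 3.26809, so n = ln 3.26809 / ln 1.00342 = 347.1881 months
= 347.1881/12 years

28.93 years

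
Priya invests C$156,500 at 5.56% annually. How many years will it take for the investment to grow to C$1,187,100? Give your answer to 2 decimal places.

n = ln(1.1871e+06/156500) / ln(1+0.0556) = ln(7.58530) / 0.054109 = 37.4466 years

37.45 years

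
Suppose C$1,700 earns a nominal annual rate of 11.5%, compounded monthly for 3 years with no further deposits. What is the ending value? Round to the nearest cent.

C$2,396.44

i = 0.115/12 = 0.00958333 per month; n = 3·12 = 36.
FV = PV·(1+i)^n = 1,700 × 1.409672 = 2,396.4431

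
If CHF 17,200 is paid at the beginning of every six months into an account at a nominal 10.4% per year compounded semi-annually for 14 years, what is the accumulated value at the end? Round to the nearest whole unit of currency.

With 2 periods per year: i = 0.052, n = 28.
FV = 17200 × [(1+0.052)^28 − 1] / 0.052 × (1+i) = 17200 × 63.416759 = 1,090,768.2512
(annuity-due: payments at period start, so ×(1+i).)

CHF 1,090,768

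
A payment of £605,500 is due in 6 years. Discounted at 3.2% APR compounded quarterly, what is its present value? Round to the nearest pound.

£500,105

Periodic rate i = 0.032/4 = 0.008; n = 6 × 4 = 24 periods.
Discount factor = (1+0.008)^(−24) = 0.825938; PV = 605,500 × 0.825938 = 500,105.2076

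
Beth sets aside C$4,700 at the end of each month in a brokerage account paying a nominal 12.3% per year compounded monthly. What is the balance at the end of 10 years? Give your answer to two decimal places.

With 12 periods per year: i = 0.01025, n = 120.
Accumulation factor s(120|0.01025) = 234.134256; FV = 4700 × 234.134256 = 1,100,431.0037

C$1,100,431.00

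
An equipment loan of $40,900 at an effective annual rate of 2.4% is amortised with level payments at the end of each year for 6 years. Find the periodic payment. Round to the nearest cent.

Annuity-PV factor = 5.526594; PMT = 40900 / 5.526594 = 7,400.5795

$7,400.58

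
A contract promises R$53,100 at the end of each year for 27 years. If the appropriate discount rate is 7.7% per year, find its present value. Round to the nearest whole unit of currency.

R$596,547

PV = PMT · [1 − (1+i)^(−n)] / i = 53100 · 11.234403 = 596,546.7985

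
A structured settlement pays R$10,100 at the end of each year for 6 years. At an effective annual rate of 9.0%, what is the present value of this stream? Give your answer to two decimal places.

R$45,307.78

PV = PMT · [1 − (1+i)^(−n)] / i = 10100 · 4.485919 = 45,307.7778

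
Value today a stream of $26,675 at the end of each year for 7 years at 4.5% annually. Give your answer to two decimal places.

PV = 26675 × [1 − (1+0.045)^(−7)] / 0.045 = 26675 × 5.892701 = 157,187.7976

$157,187.80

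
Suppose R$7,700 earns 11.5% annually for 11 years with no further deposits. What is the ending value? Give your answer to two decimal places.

FV = PV·(1+i)^n = 7,700 × 3.311491 = 25,498.4785

R$25,498.48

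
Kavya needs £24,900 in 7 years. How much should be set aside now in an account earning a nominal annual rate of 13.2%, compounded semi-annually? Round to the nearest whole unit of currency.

£10,177

i = 0.132/2 = 0.066 per half-year; n = 7·2 = 14.
PV = 24,900 / (1 + 0.066)^14 = 24,900 / 2.446813 = 10,176.5010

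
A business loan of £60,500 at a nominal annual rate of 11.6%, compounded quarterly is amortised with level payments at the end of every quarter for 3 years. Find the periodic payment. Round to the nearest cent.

£6,041.73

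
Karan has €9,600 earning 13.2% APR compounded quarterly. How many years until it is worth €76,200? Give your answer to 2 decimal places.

15.95 years

Periodic rate i = 0.132/4 = 0.033.
n = ln(76200/9600) / ln(1+0.033) = ln(7.93750) / 0.032467 = 63.8059 quarters
= 63.8059/4 years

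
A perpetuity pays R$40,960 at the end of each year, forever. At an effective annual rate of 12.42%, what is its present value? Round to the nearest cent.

R$329,790.66

PV = C/r = 40960/0.1242 = 329,790.6602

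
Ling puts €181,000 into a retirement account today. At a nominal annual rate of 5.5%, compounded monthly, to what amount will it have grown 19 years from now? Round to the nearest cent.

Periodic rate i = 0.055/12 = 0.00458333; n = 19 × 12 = 228 periods.
181,000 × (1+0.00458333)^228 = 181,000 × 2.836618 = 513,427.8596

€513,427.86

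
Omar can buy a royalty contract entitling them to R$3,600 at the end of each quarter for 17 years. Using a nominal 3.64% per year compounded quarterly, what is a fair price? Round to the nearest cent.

R$181,938.56

With 4 periods per year: i = 0.0091, n = 68.
Annuity factor a(68|0.0091) = 50.538488; PV = 3600 × 50.538488 = 181,938.5585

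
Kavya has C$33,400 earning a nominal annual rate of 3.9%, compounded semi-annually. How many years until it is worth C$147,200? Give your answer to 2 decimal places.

38.40 years

Periodic rate i = 0.039/2 = 0.0195.
n = ln(147200/33400) / ln(1+0.0195) = ln(4.40719) / 0.019312 = 76.8026 half-years
= 76.8026/2 years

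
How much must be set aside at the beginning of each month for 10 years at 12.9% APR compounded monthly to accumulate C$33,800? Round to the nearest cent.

C$137.85

Periodic rate i = 0.129/12 = 0.01075; n = 10 × 12 = 120 periods.
FV-annuity factor × (1+i) = 245.199741; PMT = 33800 / 245.199741 = 137.8468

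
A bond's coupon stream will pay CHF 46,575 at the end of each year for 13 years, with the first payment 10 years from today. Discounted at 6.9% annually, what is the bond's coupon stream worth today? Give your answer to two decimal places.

CHF 214,735.11

Value one period before first payment (t=9): 46575 × [1 − (1+0.069)^(−13)] / 0.069 = 46575 × 8.405229 = 391,473.5337
PV₀ = 391,473.5337 / (1+0.069)^9 = 391,473.5337 / 1.823053 = 214,735.1101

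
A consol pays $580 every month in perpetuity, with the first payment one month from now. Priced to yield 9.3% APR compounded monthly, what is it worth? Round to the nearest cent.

$74,838.71

Periodic rate i = 0.093/12 = 0.00775.
PV = PMT / i = 580 / 0.00775 = 74,838.7097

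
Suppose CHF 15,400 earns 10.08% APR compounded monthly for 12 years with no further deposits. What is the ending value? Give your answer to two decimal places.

CHF 51,362.87

i = 0.1008/12 = 0.0084 per month; n = 12·12 = 144.
15,400 × (1+0.0084)^144 = 15,400 × 3.335251 = 51,362.8661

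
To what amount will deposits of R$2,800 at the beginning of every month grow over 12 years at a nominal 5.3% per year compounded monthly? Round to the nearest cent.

R$564,341.24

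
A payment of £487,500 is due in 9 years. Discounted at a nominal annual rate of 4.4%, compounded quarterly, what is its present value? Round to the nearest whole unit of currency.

£328,801

Periodic rate i = 0.044/4 = 0.011; n = 9 × 4 = 36 periods.
PV = FV·(1+i)^(−n) = 487,500 × 0.674463 = 328,800.9160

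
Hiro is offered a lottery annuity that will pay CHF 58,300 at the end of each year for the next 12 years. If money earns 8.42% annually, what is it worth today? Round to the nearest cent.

CHF 429,950.83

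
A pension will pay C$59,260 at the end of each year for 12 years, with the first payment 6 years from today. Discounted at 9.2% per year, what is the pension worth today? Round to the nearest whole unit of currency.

PV at t=5 (ordinary 12-year annuity): 59260 × a(12|0.092) = 59260 × 7.089141 = 420,102.5082
PV₀ = 420,102.5082 / (1+0.092)^5 = 420,102.5082 / 1.552792 = 270,546.6014

C$270,547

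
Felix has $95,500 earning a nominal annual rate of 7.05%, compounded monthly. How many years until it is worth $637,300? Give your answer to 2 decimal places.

Periodic rate i = 0.0705/12 = 0.005875.
(1+i)^n = 637300/95500 = 6.67330, so n = ln 6.67330 / ln 1.00588 = 324.0314 months
= 324.0314/12 years

27.00 years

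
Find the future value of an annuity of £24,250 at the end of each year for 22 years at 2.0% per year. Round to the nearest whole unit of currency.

Accumulation factor s(22|0.02) = 27.298984; FV = 24250 × 27.298984 = 662,000.3508

£662,000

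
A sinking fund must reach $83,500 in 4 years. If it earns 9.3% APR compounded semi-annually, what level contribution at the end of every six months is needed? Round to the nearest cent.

$8,854.35

With 2 periods per year: i = 0.0465, n = 8.
FV-annuity factor = 9.430392; PMT = 83500 / 9.430392 = 8,854.3508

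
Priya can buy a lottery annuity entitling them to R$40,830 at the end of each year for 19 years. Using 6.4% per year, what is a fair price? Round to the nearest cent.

R$441,674.09

PV = 40830 × [1 − (1+0.064)^(−19)] / 0.064 = 40830 × 10.817391 = 441,674.0947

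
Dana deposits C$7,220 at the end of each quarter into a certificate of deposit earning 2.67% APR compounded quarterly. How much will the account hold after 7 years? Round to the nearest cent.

Periodic rate i = 0.0267/4 = 0.006675; n = 7 × 4 = 28 periods.
FV = 7220 × [(1+0.006675)^28 − 1] / 0.006675 = 7220 × 30.675404 = 221,476.4160

C$221,476.42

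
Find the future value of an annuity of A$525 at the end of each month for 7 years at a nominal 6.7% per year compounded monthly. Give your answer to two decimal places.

A$56,071.07

i = 0.067/12 = 0.00558333 per month; n = 7·12 = 84.
Accumulation factor s(84|0.00558333) = 106.802033; FV = 525 × 106.802033 = 56,071.0672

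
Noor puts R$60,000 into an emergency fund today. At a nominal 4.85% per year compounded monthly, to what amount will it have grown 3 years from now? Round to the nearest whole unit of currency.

R$69,377

Periodic rate i = 0.0485/12 = 0.00404167; n = 3 × 12 = 36 periods.
60,000 × (1+0.00404167)^36 = 60,000 × 1.156279 = 69,376.7170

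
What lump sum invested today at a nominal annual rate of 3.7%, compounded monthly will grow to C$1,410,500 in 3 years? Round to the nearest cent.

C$1,262,526.69

With 12 periods per year: i = 0.00308333, n = 36.
Discount factor = (1+0.00308333)^(−36) = 0.895092; PV = 1,410,500 × 0.895092 = 1,262,526.6938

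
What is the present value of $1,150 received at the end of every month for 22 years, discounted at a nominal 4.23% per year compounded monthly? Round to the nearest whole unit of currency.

Periodic rate i = 0.0423/12 = 0.003525; n = 22 × 12 = 264 periods.
Annuity factor a(264|0.003525) = 171.641755; PV = 1150 × 171.641755 = 197,388.0183

$197,388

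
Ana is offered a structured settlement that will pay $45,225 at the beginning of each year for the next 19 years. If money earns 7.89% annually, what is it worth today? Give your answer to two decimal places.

PV = 45225 × [1 − (1+0.0789)^(−19)] / 0.0789 × (1+i) = 45225 × 10.443832 = 472,322.3205
(Beginning-of-period payments → annuity-due factor ×(1+i).)

$472,322.32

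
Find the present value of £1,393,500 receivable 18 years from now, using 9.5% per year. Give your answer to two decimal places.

£272,052.57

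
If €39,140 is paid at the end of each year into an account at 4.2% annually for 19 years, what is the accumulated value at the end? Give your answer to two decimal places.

€1,104,472.28

FV = 39140 × [(1+0.042)^19 − 1] / 0.042 = 39140 × 28.218505 = 1,104,472.2756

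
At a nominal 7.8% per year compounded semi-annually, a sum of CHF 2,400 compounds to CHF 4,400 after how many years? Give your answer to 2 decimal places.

7.92 years

Periodic rate i = 0.078/2 = 0.039.
(1+i)^n = 4400/2400 = 1.83333, so n = ln 1.83333 / ln 1.039 = 15.8431 half-years
= 15.8431/2 years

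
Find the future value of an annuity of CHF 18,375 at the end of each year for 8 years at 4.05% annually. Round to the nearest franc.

CHF 169,613

Accumulation factor s(8|0.0405) = 9.230658; FV = 18375 × 9.230658 = 169,613.3382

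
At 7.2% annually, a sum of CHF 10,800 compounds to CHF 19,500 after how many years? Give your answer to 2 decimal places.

8.50 years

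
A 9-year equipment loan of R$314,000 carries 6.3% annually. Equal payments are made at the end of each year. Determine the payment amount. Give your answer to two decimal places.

Annuity-PV factor = 6.713763; PMT = 314000 / 6.713763 = 46,769.6015

R$46,769.60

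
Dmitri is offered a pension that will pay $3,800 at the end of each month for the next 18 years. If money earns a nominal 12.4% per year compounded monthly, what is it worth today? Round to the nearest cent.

i = 0.124/12 = 0.0103333 per month; n = 18·12 = 216.
Annuity factor a(216|0.0103333) = 86.269381; PV = 3800 × 86.269381 = 327,823.6462

$327,823.65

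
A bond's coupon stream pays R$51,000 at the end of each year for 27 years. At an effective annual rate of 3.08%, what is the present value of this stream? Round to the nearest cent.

PV = 51000 × [1 − (1+0.0308)^(−27)] / 0.0308 = 51000 × 18.154218 = 925,865.1116

R$925,865.11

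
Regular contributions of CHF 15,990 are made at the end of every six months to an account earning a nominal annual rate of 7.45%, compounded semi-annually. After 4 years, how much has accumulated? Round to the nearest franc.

CHF 145,900

i = 0.0745/2 = 0.03725 per half-year; n = 4·2 = 8.
Accumulation factor s(8|0.03725) = 9.124431; FV = 15990 × 9.124431 = 145,899.6584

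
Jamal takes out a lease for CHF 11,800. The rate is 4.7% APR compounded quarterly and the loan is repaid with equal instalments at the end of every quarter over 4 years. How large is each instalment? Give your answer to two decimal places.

i = 0.047/4 = 0.01175 per quarter; n = 4·4 = 16.
PMT = 11800 / ( [1 − (1+0.01175)^(−16)] / 0.01175 ) = 11800 / 14.508655 = 813.3076

CHF 813.31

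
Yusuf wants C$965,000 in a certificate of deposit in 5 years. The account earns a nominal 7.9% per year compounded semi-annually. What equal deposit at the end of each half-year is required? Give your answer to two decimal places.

Periodic rate i = 0.079/2 = 0.0395; n = 5 × 2 = 10 periods.
FV-annuity factor = 11.978306; PMT = 965000 / 11.978306 = 80,562.3073

C$80,562.31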